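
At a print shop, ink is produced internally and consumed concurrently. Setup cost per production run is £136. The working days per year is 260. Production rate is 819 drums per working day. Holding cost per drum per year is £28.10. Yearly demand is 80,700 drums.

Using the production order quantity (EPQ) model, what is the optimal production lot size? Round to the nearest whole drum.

1,122 drums

d = 80,700/260 = 310.3846 drums/day;  effective holding cost H(1 − d/p) = 28.1·(1 − 310.3846/819) = 17.45066
Q* = √(2DS / H_eff) = √(2·80,700·136 / 17.45066) ≈ 1,121.54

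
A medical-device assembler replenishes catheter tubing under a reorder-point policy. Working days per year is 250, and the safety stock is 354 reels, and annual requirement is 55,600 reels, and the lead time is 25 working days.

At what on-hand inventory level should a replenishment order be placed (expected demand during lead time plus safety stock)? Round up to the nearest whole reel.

5,914 reels

Daily demand d = 55,600 / 250 = 222.400 reels/day
Demand during lead time = 222.400 × 25 = 5,560.00
Reorder point = 5,560.00 + 354 = 5,914.00 → round up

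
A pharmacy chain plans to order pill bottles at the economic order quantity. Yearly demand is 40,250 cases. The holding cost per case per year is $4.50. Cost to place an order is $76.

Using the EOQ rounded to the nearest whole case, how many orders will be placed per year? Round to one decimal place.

2DS/H = 2·40,250·76/4.5 = 1,359,555.56
EOQ = √1,359,555.56 ≈ 1,166.00 → Q = 1,166
Orders per year = D/Q = 40,250 / 1,166 = 34.520

34.5 orders per year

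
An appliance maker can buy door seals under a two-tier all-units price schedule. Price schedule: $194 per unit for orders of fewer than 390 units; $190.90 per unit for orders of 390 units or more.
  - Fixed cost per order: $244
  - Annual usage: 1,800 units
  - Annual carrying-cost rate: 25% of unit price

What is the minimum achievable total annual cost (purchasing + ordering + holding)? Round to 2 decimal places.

$354,052.53

H₁ = 25%×$194 = $48.5000;  H₂ = 25%×$190.90 = $47.7250
EOQ₁ = √(2×1,800×244/48.5000) = 134.58  (< 390, feasible at tier 1)
EOQ₂ = √(2×1,800×244/47.7250) = 135.67  (< 390 → use Q = 390 at tier-2 price)
TC(tier 1 (EOQ₁), Q≈134.6) = $355,727.05
TC(tier 2, Q≈390.0) = $354,052.53
Minimum at tier 2: $354,052.53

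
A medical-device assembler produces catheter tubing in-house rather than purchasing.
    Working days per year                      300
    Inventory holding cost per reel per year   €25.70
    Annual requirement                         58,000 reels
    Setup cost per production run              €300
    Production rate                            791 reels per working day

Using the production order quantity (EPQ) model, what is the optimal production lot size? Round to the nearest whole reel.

d = 58,000/300 = 193.3333 reels/day;  effective holding cost H(1 − d/p) = 25.7·(1 − 193.3333/791) = 19.41850
Q* = √(2DS / H_eff) = √(2·58,000·300 / 19.41850) ≈ 1,338.70

1,339 reels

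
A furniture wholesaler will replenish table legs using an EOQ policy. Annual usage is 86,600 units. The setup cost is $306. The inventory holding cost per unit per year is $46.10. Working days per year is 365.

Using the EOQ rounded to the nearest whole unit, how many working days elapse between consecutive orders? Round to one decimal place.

4.5 days

Q* = √(2·D·S / H) = √(2·86,600·306 / 46.1) = √1,149,657.3 ≈ 1,072.22 → Q = 1,072 units
T = Q/D × 365 days = 1,072/86,600 × 365 = 4.518 days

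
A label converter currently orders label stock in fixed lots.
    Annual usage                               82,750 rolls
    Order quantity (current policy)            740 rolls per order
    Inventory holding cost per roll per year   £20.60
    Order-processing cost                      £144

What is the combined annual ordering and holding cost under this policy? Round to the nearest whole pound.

£23,725

Orders/yr = 82,750/740 = 111.824; ordering cost = 111.824 × £144 = £16,102.70
Average inventory = 740/2 = 370; holding cost = 370 × £20.6 = £7,622.00
Total = £16,102.70 + £7,622.00 = £23,724.70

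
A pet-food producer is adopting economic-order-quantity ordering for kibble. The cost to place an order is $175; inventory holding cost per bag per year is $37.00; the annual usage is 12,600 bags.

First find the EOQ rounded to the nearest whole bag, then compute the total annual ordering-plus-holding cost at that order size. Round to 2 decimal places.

Q* = √(2·D·S / H) = √(2·12,600·175 / 37) = √119,189.2 ≈ 345.24 → Q = 345 bags
Ordering: D/Q × S = 12,600/345 × $175 = $6,391.30
Holding:  Q/2 × H = 345/2 × $37 = $6,382.50
Total = $6,391.30 + $6,382.50 = $12,773.80

$12,773.80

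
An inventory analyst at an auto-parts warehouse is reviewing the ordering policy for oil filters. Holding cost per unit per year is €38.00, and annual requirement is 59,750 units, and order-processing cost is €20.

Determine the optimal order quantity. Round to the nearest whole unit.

251 units

Q* = √(2·D·S / H) = √(2·59,750·20 / 38) = √62,894.7 ≈ 250.79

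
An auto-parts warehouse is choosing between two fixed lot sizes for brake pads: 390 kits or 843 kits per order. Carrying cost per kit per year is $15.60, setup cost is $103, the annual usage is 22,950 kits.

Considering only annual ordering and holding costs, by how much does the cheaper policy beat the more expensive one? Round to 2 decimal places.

$276.34

TC(Q) = (D/Q)S + (Q/2)H
TC(390) = (22,950/390)×103 + (390/2)×15.6 = $9,103.15
TC(843) = (22,950/843)×103 + (843/2)×15.6 = $9,379.49
Cheaper: Q = 390.  Difference = $276.34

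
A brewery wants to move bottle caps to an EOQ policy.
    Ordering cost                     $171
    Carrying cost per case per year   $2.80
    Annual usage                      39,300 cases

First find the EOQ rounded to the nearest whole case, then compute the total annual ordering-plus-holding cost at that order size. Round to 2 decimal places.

$6,134.63

2DS/H = 2·39,300·171/2.8 = 4,800,214.29
EOQ = √4,800,214.29 ≈ 2,190.94 → Q = 2,191 cases
Orders/yr = 39,300/2,191 = 17.937; ordering cost = 17.937 × $171 = $3,067.23
Average inventory = 2,191/2 = 1095.5; holding cost = 1095.5 × $2.8 = $3,067.40
Total = $3,067.23 + $3,067.40 = $6,134.63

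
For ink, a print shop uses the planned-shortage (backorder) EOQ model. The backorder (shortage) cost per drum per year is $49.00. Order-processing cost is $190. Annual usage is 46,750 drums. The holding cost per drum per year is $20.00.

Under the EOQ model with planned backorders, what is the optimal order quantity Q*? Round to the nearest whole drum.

Q* = √(2DS/H) · √((H + b)/b)
   = √(2 × 46,750 × 190 / 20) · √((20 + 49) / 49)
   = 942.470 × 1.1867 ≈ 1,118.39

1,118 drums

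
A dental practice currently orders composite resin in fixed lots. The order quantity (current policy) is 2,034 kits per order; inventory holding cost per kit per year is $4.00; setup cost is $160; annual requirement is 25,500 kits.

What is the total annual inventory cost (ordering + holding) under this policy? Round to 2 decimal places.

$6,073.90

Ordering: D/Q × S = 25,500/2,034 × $160 = $2,005.90
Holding:  Q/2 × H = 2,034/2 × $4 = $4,068.00
Total = $2,005.90 + $4,068.00 = $6,073.90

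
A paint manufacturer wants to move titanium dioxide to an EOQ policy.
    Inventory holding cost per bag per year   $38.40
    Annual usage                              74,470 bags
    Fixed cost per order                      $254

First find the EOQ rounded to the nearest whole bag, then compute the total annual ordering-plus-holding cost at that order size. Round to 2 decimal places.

$38,114.32

2DS/H = 2·74,470·254/38.4 = 985,176.04
EOQ = √985,176.04 ≈ 992.56 → Q = 993 bags
Ordering: D/Q × S = 74,470/993 × $254 = $19,048.72
Holding:  Q/2 × H = 993/2 × $38.4 = $19,065.60
Total = $19,048.72 + $19,065.60 = $38,114.32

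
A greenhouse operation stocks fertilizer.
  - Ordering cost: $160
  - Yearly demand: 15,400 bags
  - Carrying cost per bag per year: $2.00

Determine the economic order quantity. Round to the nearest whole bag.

Optimal lot size Q* = (2 × 15,400 × $160 / $2)^½ ≈ 1,569.71

1,570 bags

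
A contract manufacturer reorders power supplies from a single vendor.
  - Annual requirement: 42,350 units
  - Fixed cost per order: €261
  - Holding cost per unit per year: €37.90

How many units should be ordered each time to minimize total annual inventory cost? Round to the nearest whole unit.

2DS/H = 2·42,350·261/37.9 = 583,290.24
EOQ = √583,290.24 ≈ 763.73

764 units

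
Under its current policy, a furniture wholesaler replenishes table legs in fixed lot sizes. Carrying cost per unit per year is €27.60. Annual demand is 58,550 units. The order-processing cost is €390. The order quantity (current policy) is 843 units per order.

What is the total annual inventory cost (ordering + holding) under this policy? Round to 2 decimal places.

€38,720.59

Ordering: D/Q × S = 58,550/843 × €390 = €27,087.19
Holding:  Q/2 × H = 843/2 × €27.6 = €11,633.40
Total = €27,087.19 + €11,633.40 = €38,720.59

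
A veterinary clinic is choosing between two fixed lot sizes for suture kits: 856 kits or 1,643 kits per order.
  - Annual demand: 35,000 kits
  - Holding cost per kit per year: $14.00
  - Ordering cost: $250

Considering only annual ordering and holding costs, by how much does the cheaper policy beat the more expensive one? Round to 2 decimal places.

For each Q, cost = (D/Q)·S + (Q/2)·H.
TC(856) = (35,000/856)×250 + (856/2)×14 = $16,213.96
TC(1,643) = (35,000/1,643)×250 + (1,643/2)×14 = $16,826.62
Cheaper: Q = 856.  Difference = $612.66

$612.66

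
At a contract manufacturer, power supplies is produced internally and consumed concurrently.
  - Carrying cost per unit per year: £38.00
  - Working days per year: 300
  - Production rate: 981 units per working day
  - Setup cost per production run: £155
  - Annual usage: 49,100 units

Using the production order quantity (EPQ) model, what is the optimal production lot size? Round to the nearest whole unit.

693 units

d = 49,100/300 = 163.6667 units/day;  effective holding cost H(1 − d/p) = 38·(1 − 163.6667/981) = 31.66021
Q* = √(2DS / H_eff) = √(2·49,100·155 / 31.66021) ≈ 693.37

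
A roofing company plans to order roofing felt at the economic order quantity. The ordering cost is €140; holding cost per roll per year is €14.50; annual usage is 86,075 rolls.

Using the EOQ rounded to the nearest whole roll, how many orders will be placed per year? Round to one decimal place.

2DS/H = 2·86,075·140/14.5 = 1,662,137.93
EOQ = √1,662,137.93 ≈ 1,289.24 → Q = 1,289
Orders per year = D/Q = 86,075 / 1,289 = 66.777

66.8 orders per year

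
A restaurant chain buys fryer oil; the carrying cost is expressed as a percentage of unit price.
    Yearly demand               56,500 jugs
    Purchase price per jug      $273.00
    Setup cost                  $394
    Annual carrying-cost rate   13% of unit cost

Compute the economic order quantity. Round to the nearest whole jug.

Holding cost per jug per year: H = 13% × $273 = $35.4900
Optimal lot size Q* = (2 × 56,500 × $394 / $35.49)^½ ≈ 1,120.04

1,120 jugs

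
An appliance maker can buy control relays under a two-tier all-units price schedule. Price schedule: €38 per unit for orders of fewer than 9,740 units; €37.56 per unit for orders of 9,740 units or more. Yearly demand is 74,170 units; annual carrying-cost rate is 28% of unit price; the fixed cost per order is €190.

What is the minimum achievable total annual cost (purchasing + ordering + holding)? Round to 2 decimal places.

€2,835,777.16

H₁ = 28%×€38 = €10.6400;  H₂ = 28%×€37.56 = €10.5168
EOQ₁ = √(2×74,170×190/10.6400) = 1,627.55  (< 9,740, feasible at tier 1)
EOQ₂ = √(2×74,170×190/10.5168) = 1,637.06  (< 9,740 → use Q = 9,740 at tier-2 price)
TC(tier 1 (EOQ₁), Q≈1,627.6) = €2,835,777.16
TC(tier 2, Q≈9,740.0) = €2,838,488.86
Minimum at tier 1 (EOQ₁): €2,835,777.16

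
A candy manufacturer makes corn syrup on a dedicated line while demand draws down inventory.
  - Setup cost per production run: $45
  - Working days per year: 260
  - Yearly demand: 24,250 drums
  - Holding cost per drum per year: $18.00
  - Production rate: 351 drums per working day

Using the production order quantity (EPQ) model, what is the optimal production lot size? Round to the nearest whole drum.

406 drums

Daily demand d = 24,250/260 = 93.269; p = 351; 1 − d/p = 0.73428
EPQ = √(2DS / (H(1 − d/p)))
    = √(2 × 24,250 × 45 / (18 × 0.73428)) ≈ 406.36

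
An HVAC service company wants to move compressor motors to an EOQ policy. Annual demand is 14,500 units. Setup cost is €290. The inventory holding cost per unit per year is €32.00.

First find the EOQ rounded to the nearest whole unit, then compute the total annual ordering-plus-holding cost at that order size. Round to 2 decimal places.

EOQ = √(2DS/H) = √(2 × 14,500 × 290 / 32)
    = √(262,812.50) ≈ 512.65 → Q = 513 units
Orders/yr = 14,500/513 = 28.265; ordering cost = 28.265 × €290 = €8,196.88
Average inventory = 513/2 = 256.5; holding cost = 256.5 × €32 = €8,208.00
Total = €8,196.88 + €8,208.00 = €16,404.88

€16,404.88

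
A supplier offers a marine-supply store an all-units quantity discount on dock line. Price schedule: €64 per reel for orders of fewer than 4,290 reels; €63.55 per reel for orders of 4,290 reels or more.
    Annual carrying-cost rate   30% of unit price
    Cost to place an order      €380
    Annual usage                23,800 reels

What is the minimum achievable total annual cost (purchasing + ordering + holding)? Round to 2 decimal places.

€1,541,835.71

H₁ = 30%×€64 = €19.2000;  H₂ = 30%×€63.55 = €19.0650
EOQ₁ = √(2×23,800×380/19.2000) = 970.61  (< 4,290, feasible at tier 1)
EOQ₂ = √(2×23,800×380/19.0650) = 974.04  (< 4,290 → use Q = 4,290 at tier-2 price)
TC(tier 1 (EOQ₁), Q≈970.6) = €1,541,835.71
TC(tier 2, Q≈4,290.0) = €1,555,492.58
Minimum at tier 1 (EOQ₁): €1,541,835.71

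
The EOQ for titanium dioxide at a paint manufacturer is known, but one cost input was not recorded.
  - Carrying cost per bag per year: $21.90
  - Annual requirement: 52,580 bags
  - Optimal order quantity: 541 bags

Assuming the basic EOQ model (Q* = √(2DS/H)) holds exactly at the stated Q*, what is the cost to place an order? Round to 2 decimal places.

From Q* = √(2DS/H) ⇒ Q*² = 2DS/H.
S = Q²H / (2D) = 541² × 21.9 / (2 × 52,580) = 60.9520

$60.95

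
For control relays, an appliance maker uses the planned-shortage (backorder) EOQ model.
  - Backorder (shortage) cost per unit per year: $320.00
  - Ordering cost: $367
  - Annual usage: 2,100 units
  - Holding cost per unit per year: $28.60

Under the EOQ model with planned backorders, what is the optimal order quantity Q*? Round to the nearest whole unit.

242 units

Q* = √(2DS/H) · √((H + b)/b)
   = √(2 × 2,100 × 367 / 28.6) · √((28.6 + 320) / 320)
   = 232.153 × 1.0437 ≈ 242.31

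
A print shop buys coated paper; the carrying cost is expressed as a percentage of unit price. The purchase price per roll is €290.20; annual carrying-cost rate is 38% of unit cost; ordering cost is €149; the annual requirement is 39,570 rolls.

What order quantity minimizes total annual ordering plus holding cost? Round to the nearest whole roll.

Carrying cost H = €290.2 × 38% = €110.2760/roll/yr
Optimal lot size Q* = (2 × 39,570 × €149 / €110.276)^½ ≈ 327.00

327 rolls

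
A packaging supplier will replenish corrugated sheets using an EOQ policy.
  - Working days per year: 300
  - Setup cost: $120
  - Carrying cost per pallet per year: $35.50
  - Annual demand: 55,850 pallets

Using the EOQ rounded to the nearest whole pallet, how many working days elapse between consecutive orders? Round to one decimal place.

Q* = √(2·D·S / H) = √(2·55,850·120 / 35.5) = √377,577.5 ≈ 614.47 → Q = 614 pallets
Cycle time = (working days × Q)/D = (300 × 614) / 55,850 = 3.298 days

3.3 days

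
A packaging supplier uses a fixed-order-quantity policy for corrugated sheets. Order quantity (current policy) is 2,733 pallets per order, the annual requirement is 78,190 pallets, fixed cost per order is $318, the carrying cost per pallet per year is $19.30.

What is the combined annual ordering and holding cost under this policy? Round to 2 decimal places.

$35,471.30

Annual ordering cost = (D/Q)·S = (78,190/2,733) × 318 = $9,097.85
Annual holding cost  = (Q/2)·H = (2,733/2) × 19.3 = $26,373.45
Total = $9,097.85 + $26,373.45 = $35,471.30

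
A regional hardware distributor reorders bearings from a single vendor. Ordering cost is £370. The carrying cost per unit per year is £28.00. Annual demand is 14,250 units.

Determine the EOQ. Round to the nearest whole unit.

614 units

Q* = √(2·D·S / H) = √(2·14,250·370 / 28) = √376,607.1 ≈ 613.68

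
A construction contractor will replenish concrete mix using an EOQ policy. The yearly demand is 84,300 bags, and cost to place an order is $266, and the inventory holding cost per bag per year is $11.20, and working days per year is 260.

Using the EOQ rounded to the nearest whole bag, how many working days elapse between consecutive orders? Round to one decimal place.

Q* = √(2·D·S / H) = √(2·84,300·266 / 11.2) = √4,004,250.0 ≈ 2,001.06 → Q = 2,001 bags
Days between orders = 260 / (D/Q) = 260 / 42.129 ≈ 6.172

6.2 days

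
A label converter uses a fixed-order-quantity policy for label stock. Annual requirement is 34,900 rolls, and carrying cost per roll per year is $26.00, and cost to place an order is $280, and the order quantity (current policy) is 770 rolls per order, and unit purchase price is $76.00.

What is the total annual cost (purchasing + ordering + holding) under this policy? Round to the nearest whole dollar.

$2,675,101

Ordering: D/Q × S = 34,900/770 × $280 = $12,690.91
Holding:  Q/2 × H = 770/2 × $26 = $10,010.00
Purchase cost = D·C = 34,900 × 76 = $2,652,400.00
Total = $12,690.91 + $10,010.00 + $2,652,400.00 = $2,675,100.91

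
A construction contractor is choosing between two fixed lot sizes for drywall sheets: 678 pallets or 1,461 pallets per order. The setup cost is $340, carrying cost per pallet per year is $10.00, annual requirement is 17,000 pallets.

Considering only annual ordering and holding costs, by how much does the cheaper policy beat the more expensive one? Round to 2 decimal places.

Annual cost at Q: ordering D·S/Q plus holding Q·H/2.
TC(678) = (17,000/678)×340 + (678/2)×10 = $11,915.07
TC(1,461) = (17,000/1,461)×340 + (1,461/2)×10 = $11,261.19
Cheaper: Q = 1,461.  Difference = $653.88

$653.88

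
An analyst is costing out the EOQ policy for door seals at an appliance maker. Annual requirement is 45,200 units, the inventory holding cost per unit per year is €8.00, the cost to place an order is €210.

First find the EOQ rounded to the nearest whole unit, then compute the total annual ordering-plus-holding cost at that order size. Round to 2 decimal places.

EOQ = √(2DS/H) = √(2 × 45,200 × 210 / 8)
    = √(2,373,000.00) ≈ 1,540.45 → Q = 1,540 units
Annual ordering cost = (D/Q)·S = (45,200/1,540) × 210 = €6,163.64
Annual holding cost  = (Q/2)·H = (1,540/2) × 8 = €6,160.00
Total = €6,163.64 + €6,160.00 = €12,323.64

€12,323.64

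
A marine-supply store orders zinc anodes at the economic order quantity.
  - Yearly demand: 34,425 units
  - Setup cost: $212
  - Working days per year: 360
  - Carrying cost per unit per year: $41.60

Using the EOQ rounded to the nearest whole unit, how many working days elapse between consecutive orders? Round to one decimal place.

6.2 days

Optimal lot size Q* = (2 × 34,425 × $212 / $41.6)^½ ≈ 592.34 → Q = 592 units
T = Q/D × 360 days = 592/34,425 × 360 = 6.191 days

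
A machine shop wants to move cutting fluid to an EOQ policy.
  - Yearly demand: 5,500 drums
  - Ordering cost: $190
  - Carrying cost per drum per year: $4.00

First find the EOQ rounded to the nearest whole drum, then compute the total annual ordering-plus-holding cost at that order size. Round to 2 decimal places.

Optimal lot size Q* = (2 × 5,500 × $190 / $4)^½ ≈ 722.84 → Q = 723 drums
Ordering: D/Q × S = 5,500/723 × $190 = $1,445.37
Holding:  Q/2 × H = 723/2 × $4 = $1,446.00
Total = $1,445.37 + $1,446.00 = $2,891.37

$2,891.37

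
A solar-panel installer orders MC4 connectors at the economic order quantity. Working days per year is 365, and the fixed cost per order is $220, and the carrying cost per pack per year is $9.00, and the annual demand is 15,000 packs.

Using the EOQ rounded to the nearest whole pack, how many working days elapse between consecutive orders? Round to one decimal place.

20.8 days

Optimal lot size Q* = (2 × 15,000 × $220 / $9)^½ ≈ 856.35 → Q = 856 packs
T = Q/D × 365 days = 856/15,000 × 365 = 20.829 days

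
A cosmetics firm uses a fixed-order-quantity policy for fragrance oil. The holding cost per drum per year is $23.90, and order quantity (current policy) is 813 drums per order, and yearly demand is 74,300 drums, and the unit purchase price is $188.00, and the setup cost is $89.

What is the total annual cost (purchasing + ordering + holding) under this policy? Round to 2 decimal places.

Orders/yr = 74,300/813 = 91.390; ordering cost = 91.390 × $89 = $8,133.70
Average inventory = 813/2 = 406.5; holding cost = 406.5 × $23.9 = $9,715.35
Purchase cost = D·C = 74,300 × 188 = $13,968,400.00
Total = $8,133.70 + $9,715.35 + $13,968,400.00 = $13,986,249.05

$13,986,249.05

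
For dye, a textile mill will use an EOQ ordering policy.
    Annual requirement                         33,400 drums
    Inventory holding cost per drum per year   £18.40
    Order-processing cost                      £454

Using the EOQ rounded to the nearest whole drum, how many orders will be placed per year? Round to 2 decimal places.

Q* = √(2·D·S / H) = √(2·33,400·454 / 18.4) = √1,648,217.4 ≈ 1,283.83 → Q = 1,284
N = D/Q = 33,400/1,284 ≈ 26.012 orders/yr

26.01 orders per year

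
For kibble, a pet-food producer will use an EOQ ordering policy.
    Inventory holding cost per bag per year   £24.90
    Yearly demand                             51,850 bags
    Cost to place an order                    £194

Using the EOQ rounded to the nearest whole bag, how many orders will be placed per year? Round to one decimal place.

Optimal lot size Q* = (2 × 51,850 × £194 / £24.9)^½ ≈ 898.86 → Q = 899
N = D/Q = 51,850/899 ≈ 57.675 orders/yr

57.7 orders per year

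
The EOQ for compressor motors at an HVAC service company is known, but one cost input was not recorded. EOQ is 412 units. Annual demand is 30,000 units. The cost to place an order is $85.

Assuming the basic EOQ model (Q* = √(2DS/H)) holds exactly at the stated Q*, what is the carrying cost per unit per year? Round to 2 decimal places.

From Q* = √(2DS/H) ⇒ Q*² = 2DS/H.
H = 2DS / Q² = 2 × 30,000 × 85 / 412² = 30.0452

$30.05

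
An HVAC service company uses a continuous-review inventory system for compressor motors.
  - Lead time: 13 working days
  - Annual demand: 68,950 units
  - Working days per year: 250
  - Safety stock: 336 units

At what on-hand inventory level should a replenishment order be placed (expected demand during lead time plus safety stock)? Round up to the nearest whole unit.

Daily demand d = 68,950 / 250 = 275.800 units/day
Demand during lead time = 275.800 × 13 = 3,585.40
Reorder point = 3,585.40 + 336 = 3,921.40 → round up

3,922 units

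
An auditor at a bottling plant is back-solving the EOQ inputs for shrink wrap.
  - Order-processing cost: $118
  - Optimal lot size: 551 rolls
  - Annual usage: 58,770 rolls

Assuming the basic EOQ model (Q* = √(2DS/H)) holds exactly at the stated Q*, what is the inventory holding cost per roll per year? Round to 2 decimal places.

Since Q* = (2DS/H)^½, squaring gives Q*²·H = 2DS.
H = 2DS / Q² = 2 × 58,770 × 118 / 551² = 45.6840

$45.68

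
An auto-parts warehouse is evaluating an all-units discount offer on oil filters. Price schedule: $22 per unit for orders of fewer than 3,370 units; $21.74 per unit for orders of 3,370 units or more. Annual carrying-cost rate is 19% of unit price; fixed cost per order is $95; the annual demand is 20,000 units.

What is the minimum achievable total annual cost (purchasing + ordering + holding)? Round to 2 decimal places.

H₁ = 19%×$22 = $4.1800;  H₂ = 19%×$21.74 = $4.1306
EOQ₁ = √(2×20,000×95/4.1800) = 953.46  (< 3,370, feasible at tier 1)
EOQ₂ = √(2×20,000×95/4.1306) = 959.15  (< 3,370 → use Q = 3,370 at tier-2 price)
TC(tier 1 (EOQ₁), Q≈953.5) = $443,985.47
TC(tier 2, Q≈3,370.0) = $442,323.86
Minimum at tier 2: $442,323.86

$442,323.86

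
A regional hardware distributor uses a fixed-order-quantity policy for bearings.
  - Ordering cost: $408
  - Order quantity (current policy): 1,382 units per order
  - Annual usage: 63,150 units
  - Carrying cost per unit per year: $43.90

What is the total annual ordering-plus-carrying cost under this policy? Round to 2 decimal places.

Annual ordering cost = (D/Q)·S = (63,150/1,382) × 408 = $18,643.42
Annual holding cost  = (Q/2)·H = (1,382/2) × 43.9 = $30,334.90
Total = $18,643.42 + $30,334.90 = $48,978.32

$48,978.32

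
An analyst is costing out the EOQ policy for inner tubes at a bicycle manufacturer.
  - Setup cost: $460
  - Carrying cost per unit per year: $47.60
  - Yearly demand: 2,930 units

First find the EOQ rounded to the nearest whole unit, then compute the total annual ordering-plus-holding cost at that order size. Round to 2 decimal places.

$11,327.43

2DS/H = 2·2,930·460/47.6 = 56,630.25
EOQ = √56,630.25 ≈ 237.97 → Q = 238 units
Orders/yr = 2,930/238 = 12.311; ordering cost = 12.311 × $460 = $5,663.03
Average inventory = 238/2 = 119; holding cost = 119 × $47.6 = $5,664.40
Total = $5,663.03 + $5,664.40 = $11,327.43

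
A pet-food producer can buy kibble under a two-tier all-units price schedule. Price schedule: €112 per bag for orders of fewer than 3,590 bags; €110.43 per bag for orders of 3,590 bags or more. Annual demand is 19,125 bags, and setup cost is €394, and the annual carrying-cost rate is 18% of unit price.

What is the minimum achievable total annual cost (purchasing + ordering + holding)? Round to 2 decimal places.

H₁ = 18%×€112 = €20.1600;  H₂ = 18%×€110.43 = €19.8774
EOQ₁ = √(2×19,125×394/20.1600) = 864.61  (< 3,590, feasible at tier 1)
EOQ₂ = √(2×19,125×394/19.8774) = 870.73  (< 3,590 → use Q = 3,590 at tier-2 price)
TC(tier 1 (EOQ₁), Q≈864.6) = €2,159,430.47
TC(tier 2, Q≈3,590.0) = €2,149,752.64
Minimum at tier 2: €2,149,752.64

€2,149,752.64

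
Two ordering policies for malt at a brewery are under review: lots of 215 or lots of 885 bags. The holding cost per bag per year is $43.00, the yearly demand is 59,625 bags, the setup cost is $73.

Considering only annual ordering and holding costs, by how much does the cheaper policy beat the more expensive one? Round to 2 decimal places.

Annual cost at Q: ordering D·S/Q plus holding Q·H/2.
TC(215) = (59,625/215)×73 + (215/2)×43 = $24,867.27
TC(885) = (59,625/885)×73 + (885/2)×43 = $23,945.72
Lots of 885 are cheaper by $921.55.

$921.55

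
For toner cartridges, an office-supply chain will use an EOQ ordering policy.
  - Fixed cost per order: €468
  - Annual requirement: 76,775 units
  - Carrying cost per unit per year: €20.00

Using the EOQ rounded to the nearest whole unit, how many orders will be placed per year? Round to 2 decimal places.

40.49 orders per year

Q* = √(2·D·S / H) = √(2·76,775·468 / 20) = √3,593,070.0 ≈ 1,895.54 → Q = 1,896
Orders per year = D/Q = 76,775 / 1,896 = 40.493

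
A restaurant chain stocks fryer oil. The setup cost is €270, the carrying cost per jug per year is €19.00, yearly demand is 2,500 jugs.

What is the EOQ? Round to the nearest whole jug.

267 jugs

2DS/H = 2·2,500·270/19 = 71,052.63
EOQ = √71,052.63 ≈ 266.56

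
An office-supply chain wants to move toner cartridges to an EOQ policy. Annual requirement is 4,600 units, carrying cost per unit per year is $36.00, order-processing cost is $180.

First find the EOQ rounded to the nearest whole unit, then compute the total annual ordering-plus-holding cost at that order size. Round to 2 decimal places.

2DS/H = 2·4,600·180/36 = 46,000.00
EOQ = √46,000.00 ≈ 214.48 → Q = 214 units
Annual ordering cost = (D/Q)·S = (4,600/214) × 180 = $3,869.16
Annual holding cost  = (Q/2)·H = (214/2) × 36 = $3,852.00
Total = $3,869.16 + $3,852.00 = $7,721.16

$7,721.16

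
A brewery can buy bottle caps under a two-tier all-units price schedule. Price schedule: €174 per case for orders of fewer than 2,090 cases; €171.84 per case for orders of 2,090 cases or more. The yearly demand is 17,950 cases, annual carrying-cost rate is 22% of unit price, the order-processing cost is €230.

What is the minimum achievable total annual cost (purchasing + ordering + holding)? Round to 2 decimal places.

H₁ = 22%×€174 = €38.2800;  H₂ = 22%×€171.84 = €37.8048
EOQ₁ = √(2×17,950×230/38.2800) = 464.44  (< 2,090, feasible at tier 1)
EOQ₂ = √(2×17,950×230/37.8048) = 467.35  (< 2,090 → use Q = 2,090 at tier-2 price)
TC(tier 1 (EOQ₁), Q≈464.4) = €3,141,078.58
TC(tier 2, Q≈2,090.0) = €3,126,009.37
Minimum at tier 2: €3,126,009.37

€3,126,009.37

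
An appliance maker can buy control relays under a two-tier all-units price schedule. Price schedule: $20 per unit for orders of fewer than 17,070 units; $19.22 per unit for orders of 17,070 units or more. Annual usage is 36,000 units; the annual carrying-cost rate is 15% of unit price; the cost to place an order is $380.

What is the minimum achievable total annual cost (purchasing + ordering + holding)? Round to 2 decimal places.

$717,327.81

H₁ = 15%×$20 = $3.0000;  H₂ = 15%×$19.22 = $2.8830
EOQ₁ = √(2×36,000×380/3.0000) = 3,019.93  (< 17,070, feasible at tier 1)
EOQ₂ = √(2×36,000×380/2.8830) = 3,080.60  (< 17,070 → use Q = 17,070 at tier-2 price)
TC(tier 1 (EOQ₁), Q≈3,019.9) = $729,059.80
TC(tier 2, Q≈17,070.0) = $717,327.81
Minimum at tier 2: $717,327.81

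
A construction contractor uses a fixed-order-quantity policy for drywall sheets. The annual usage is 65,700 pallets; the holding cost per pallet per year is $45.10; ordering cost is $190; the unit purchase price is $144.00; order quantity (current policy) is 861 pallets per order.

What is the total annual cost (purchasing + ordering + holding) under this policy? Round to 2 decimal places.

Orders/yr = 65,700/861 = 76.307; ordering cost = 76.307 × $190 = $14,498.26
Average inventory = 861/2 = 430.5; holding cost = 430.5 × $45.1 = $19,415.55
Purchase cost = D·C = 65,700 × 144 = $9,460,800.00
Total = $14,498.26 + $19,415.55 + $9,460,800.00 = $9,494,713.81

$9,494,713.81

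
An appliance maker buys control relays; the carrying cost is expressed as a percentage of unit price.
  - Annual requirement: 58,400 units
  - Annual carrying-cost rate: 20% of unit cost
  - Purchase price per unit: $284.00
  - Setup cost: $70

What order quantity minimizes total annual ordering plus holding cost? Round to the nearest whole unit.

379 units

Holding cost per unit per year: H = 20% × $284 = $56.8000
2DS/H = 2·58,400·70/56.8 = 143,943.66
EOQ = √143,943.66 ≈ 379.40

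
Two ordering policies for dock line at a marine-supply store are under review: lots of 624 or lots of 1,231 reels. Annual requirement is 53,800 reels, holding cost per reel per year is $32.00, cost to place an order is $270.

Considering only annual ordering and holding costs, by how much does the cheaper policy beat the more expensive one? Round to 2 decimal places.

$1,766.68

TC(Q) = (D/Q)S + (Q/2)H
TC(624) = (53,800/624)×270 + (624/2)×32 = $33,262.85
TC(1,231) = (53,800/1,231)×270 + (1,231/2)×32 = $31,496.16
Cheaper: Q = 1,231.  Difference = $1,766.68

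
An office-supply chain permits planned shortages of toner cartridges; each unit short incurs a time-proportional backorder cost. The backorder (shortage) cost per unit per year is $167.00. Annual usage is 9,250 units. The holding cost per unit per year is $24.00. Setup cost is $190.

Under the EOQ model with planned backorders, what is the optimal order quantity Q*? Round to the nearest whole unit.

Q* = √(2DS/H) · √((H + b)/b)
   = √(2 × 9,250 × 190 / 24) · √((24 + 167) / 167)
   = 382.699 × 1.0694 ≈ 409.28

409 units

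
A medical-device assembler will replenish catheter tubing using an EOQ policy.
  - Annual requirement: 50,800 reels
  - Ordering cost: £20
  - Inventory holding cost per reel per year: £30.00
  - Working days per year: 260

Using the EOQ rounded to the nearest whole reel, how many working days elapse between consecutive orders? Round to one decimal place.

EOQ = √(2DS/H) = √(2 × 50,800 × 20 / 30)
    = √(67,733.33) ≈ 260.26 → Q = 260 reels
Days between orders = 260 / (D/Q) = 260 / 195.385 ≈ 1.331

1.3 days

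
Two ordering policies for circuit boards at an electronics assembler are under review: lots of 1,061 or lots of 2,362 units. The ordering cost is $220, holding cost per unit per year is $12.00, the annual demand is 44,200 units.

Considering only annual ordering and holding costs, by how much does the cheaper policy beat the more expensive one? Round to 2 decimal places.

Annual cost at Q: ordering D·S/Q plus holding Q·H/2.
TC(1,061) = (44,200/1,061)×220 + (1,061/2)×12 = $15,530.94
TC(2,362) = (44,200/2,362)×220 + (2,362/2)×12 = $18,288.85
|ΔTC| = |$15,530.94 − $18,288.85| = $2,757.91

$2,757.91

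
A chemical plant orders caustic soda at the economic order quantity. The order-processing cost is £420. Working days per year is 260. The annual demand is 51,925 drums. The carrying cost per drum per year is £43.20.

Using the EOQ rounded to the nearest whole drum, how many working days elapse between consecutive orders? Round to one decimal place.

Optimal lot size Q* = (2 × 51,925 × £420 / £43.2)^½ ≈ 1,004.81 → Q = 1,005 drums
T = Q/D × 260 days = 1,005/51,925 × 260 = 5.032 days

5.0 days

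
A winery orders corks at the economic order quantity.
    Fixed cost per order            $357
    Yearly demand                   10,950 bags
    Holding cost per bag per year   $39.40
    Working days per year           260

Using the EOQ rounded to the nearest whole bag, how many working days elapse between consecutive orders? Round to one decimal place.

10.6 days

Optimal lot size Q* = (2 × 10,950 × $357 / $39.4)^½ ≈ 445.46 → Q = 445 bags
Cycle time = (working days × Q)/D = (260 × 445) / 10,950 = 10.566 days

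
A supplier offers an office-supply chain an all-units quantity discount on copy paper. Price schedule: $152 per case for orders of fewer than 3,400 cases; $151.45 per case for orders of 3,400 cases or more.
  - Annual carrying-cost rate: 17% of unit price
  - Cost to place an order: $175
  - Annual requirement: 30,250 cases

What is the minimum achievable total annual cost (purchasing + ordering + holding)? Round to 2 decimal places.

$4,614,540.28

H₁ = 17%×$152 = $25.8400;  H₂ = 17%×$151.45 = $25.7465
EOQ₁ = √(2×30,250×175/25.8400) = 640.10  (< 3,400, feasible at tier 1)
EOQ₂ = √(2×30,250×175/25.7465) = 641.27  (< 3,400 → use Q = 3,400 at tier-2 price)
TC(tier 1 (EOQ₁), Q≈640.1) = $4,614,540.28
TC(tier 2, Q≈3,400.0) = $4,626,688.54
Minimum at tier 1 (EOQ₁): $4,614,540.28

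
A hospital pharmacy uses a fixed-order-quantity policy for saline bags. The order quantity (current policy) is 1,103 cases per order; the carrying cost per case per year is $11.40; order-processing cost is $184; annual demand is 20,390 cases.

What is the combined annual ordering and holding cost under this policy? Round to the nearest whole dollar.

Annual ordering cost = (D/Q)·S = (20,390/1,103) × 184 = $3,401.41
Annual holding cost  = (Q/2)·H = (1,103/2) × 11.4 = $6,287.10
Total = $3,401.41 + $6,287.10 = $9,688.51

$9,689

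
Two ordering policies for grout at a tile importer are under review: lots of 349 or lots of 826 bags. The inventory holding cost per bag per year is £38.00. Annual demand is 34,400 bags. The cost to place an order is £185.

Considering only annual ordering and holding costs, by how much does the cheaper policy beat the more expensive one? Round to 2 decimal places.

Annual cost at Q: ordering D·S/Q plus holding Q·H/2.
TC(349) = (34,400/349)×185 + (349/2)×38 = £24,865.96
TC(826) = (34,400/826)×185 + (826/2)×38 = £23,398.60
Lots of 826 are cheaper by £1,467.36.

£1,467.36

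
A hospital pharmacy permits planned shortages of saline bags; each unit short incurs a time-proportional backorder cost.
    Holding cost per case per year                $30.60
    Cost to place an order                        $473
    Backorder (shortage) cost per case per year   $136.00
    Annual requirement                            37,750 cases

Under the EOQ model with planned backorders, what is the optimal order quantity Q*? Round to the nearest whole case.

1,196 cases

Basic EOQ = √(2·37,750·473/30.6) = 1,080.297
Backorder adjustment √((H+b)/b) = √((30.6+136)/136) = 1.1068
Q* = 1,080.297 × 1.1068 ≈ 1,195.67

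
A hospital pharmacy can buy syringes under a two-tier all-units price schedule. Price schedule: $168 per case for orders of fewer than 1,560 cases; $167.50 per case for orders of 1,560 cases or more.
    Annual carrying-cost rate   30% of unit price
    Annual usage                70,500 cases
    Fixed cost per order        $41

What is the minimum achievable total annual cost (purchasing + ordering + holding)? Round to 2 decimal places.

H₁ = 30%×$168 = $50.4000;  H₂ = 30%×$167.50 = $50.2500
EOQ₁ = √(2×70,500×41/50.4000) = 338.68  (< 1,560, feasible at tier 1)
EOQ₂ = √(2×70,500×41/50.2500) = 339.18  (< 1,560 → use Q = 1,560 at tier-2 price)
TC(tier 1 (EOQ₁), Q≈338.7) = $11,861,069.34
TC(tier 2, Q≈1,560.0) = $11,849,797.88
Minimum at tier 2: $11,849,797.88

$11,849,797.88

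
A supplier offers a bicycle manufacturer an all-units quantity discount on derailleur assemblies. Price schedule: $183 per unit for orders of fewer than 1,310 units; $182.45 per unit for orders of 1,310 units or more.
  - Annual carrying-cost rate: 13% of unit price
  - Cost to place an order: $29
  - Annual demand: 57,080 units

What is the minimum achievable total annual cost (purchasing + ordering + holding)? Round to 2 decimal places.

H₁ = 13%×$183 = $23.7900;  H₂ = 13%×$182.45 = $23.7185
EOQ₁ = √(2×57,080×29/23.7900) = 373.04  (< 1,310, feasible at tier 1)
EOQ₂ = √(2×57,080×29/23.7185) = 373.60  (< 1,310 → use Q = 1,310 at tier-2 price)
TC(tier 1 (EOQ₁), Q≈373.0) = $10,454,514.69
TC(tier 2, Q≈1,310.0) = $10,431,045.22
Minimum at tier 2: $10,431,045.22

$10,431,045.22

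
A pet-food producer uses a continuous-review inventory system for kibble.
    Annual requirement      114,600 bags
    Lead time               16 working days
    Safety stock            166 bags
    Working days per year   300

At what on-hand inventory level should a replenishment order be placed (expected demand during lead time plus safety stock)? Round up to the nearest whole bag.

Daily demand d = 114,600 / 300 = 382.000 bags/day
Demand during lead time = 382.000 × 16 = 6,112.00
Reorder point = 6,112.00 + 166 = 6,278.00 → round up

6,278 bags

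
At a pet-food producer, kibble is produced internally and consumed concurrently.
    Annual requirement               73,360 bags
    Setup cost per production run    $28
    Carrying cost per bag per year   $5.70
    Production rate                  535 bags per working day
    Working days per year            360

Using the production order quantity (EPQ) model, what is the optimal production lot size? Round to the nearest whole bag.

1,079 bags

Daily demand d = 73,360/360 = 203.778; p = 535; 1 − d/p = 0.61911
EPQ = √(2DS / (H(1 − d/p)))
    = √(2 × 73,360 × 28 / (5.7 × 0.61911)) ≈ 1,078.96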